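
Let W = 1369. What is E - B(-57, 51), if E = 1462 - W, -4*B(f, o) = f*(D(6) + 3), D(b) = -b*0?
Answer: 201/4 ≈ 50.250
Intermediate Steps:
D(b) = 0
B(f, o) = -3*f/4 (B(f, o) = -f*(0 + 3)/4 = -f*3/4 = -3*f/4)
E = 93 (E = 1462 - 1*1369 = 1462 - 1369 = 93)
E - B(-57, 51) = 93 - (-3)*(-57)/4 = 93 - 1*171/4 = 93 - 171/4 = 201/4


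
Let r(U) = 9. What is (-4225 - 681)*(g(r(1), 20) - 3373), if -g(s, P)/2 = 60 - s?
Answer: 17048350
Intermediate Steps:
g(s, P) = -120 + 2*s (g(s, P) = -2*(60 - s) = -120 + 2*s)
(-4225 - 681)*(g(r(1), 20) - 3373) = (-4225 - 681)*((-120 + 2*9) - 3373) = -4906*((-120 + 18) - 3373) = -4906*(-102 - 3373) = -4906*(-3475) = 17048350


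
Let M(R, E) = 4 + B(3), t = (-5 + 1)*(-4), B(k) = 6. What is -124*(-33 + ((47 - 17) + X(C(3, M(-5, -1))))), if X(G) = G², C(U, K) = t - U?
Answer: -20584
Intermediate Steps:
t = 16 (t = -4*(-4) = 16)
M(R, E) = 10 (M(R, E) = 4 + 6 = 10)
C(U, K) = 16 - U
-124*(-33 + ((47 - 17) + X(C(3, M(-5, -1))))) = -124*(-33 + ((47 - 17) + (16 - 1*3)²)) = -124*(-33 + (30 + (16 - 3)²)) = -124*(-33 + (30 + 13²)) = -124*(-33 + (30 + 169)) = -124*(-33 + 199) = -124*166 = -20584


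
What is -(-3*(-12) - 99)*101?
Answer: 6363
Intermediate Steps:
-(-3*(-12) - 99)*101 = -(36 - 99)*101 = -(-63)*101 = -1*(-6363) = 6363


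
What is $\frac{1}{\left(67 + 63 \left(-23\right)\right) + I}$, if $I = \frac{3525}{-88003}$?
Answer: $- \frac{88003}{121623671} \approx -0.00072357$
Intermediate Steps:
$I = - \frac{3525}{88003}$ ($I = 3525 \left(- \frac{1}{88003}\right) = - \frac{3525}{88003} \approx -0.040055$)
$\frac{1}{\left(67 + 63 \left(-23\right)\right) + I} = \frac{1}{\left(67 + 63 \left(-23\right)\right) - \frac{3525}{88003}} = \frac{1}{\left(67 - 1449\right) - \frac{3525}{88003}} = \frac{1}{-1382 - \frac{3525}{88003}} = \frac{1}{- \frac{121623671}{88003}} = - \frac{88003}{121623671}$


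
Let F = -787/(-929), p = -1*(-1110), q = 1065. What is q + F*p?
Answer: 1862955/929 ≈ 2005.3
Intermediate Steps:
p = 1110
F = 787/929 (F = -787*(-1/929) = 787/929 ≈ 0.84715)
q + F*p = 1065 + (787/929)*1110 = 1065 + 873570/929 = 1862955/929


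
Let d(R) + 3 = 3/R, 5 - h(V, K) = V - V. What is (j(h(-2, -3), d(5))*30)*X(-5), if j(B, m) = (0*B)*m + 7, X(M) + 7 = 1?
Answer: -1260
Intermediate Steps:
X(M) = -6 (X(M) = -7 + 1 = -6)
h(V, K) = 5 (h(V, K) = 5 - (V - V) = 5 - 1*0 = 5 + 0 = 5)
d(R) = -3 + 3/R
j(B, m) = 7 (j(B, m) = 0*m + 7 = 0 + 7 = 7)
(j(h(-2, -3), d(5))*30)*X(-5) = (7*30)*(-6) = 210*(-6) = -1260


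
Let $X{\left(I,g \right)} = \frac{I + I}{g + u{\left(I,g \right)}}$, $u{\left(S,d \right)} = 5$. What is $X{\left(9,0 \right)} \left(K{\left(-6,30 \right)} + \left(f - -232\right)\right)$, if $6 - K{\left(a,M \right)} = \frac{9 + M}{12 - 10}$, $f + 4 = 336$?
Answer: $\frac{9909}{5} \approx 1981.8$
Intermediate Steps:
$f = 332$ ($f = -4 + 336 = 332$)
$K{\left(a,M \right)} = \frac{3}{2} - \frac{M}{2}$ ($K{\left(a,M \right)} = 6 - \frac{9 + M}{12 - 10} = 6 - \frac{9 + M}{2} = 6 - \left(9 + M\right) \frac{1}{2} = 6 - \left(\frac{9}{2} + \frac{M}{2}\right) = \frac{3}{2} - \frac{M}{2}$)
$X{\left(I,g \right)} = \frac{2 I}{5 + g}$ ($X{\left(I,g \right)} = \frac{I + I}{g + 5} = \frac{2 I}{5 + g}$)
$X{\left(9,0 \right)} \left(K{\left(-6,30 \right)} + \left(f - -232\right)\right) = 2 \cdot 9 \frac{1}{5 + 0} \left(\left(\frac{3}{2} - 15\right) + \left(332 - -232\right)\right) = 2 \cdot 9 \cdot \frac{1}{5} \left(\left(\frac{3}{2} - 15\right) + \left(332 + 232\right)\right) = 2 \cdot 9 \cdot \frac{1}{5} \left(- \frac{27}{2} + 564\right) = \frac{18}{5} \cdot \frac{1101}{2} = \frac{9909}{5}$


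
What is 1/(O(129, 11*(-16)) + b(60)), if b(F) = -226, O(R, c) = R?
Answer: -1/97 ≈ -0.010309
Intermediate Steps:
1/(O(129, 11*(-16)) + b(60)) = 1/(129 - 226) = 1/(-97) = -1/97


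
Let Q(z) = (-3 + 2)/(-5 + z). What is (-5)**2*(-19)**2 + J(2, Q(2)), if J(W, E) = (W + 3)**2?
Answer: 9050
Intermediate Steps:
Q(z) = -1/(-5 + z)
J(W, E) = (3 + W)**2
(-5)**2*(-19)**2 + J(2, Q(2)) = (-5)**2*(-19)**2 + (3 + 2)**2 = 25*361 + 5**2 = 9025 + 25 = 9050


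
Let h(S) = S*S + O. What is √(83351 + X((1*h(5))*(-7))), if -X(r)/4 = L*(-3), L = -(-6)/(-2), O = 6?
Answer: √83315 ≈ 288.64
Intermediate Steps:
L = -3 (L = -(-6)*(-1)/2 = -1*3 = -3)
h(S) = 6 + S² (h(S) = S*S + 6 = S² + 6 = 6 + S²)
X(r) = -36 (X(r) = -(-12)*(-3) = -4*9 = -36)
√(83351 + X((1*h(5))*(-7))) = √(83351 - 36) = √83315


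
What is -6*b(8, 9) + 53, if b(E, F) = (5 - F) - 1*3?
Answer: 95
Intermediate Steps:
b(E, F) = 2 - F (b(E, F) = (5 - F) - 3 = 2 - F)
-6*b(8, 9) + 53 = -6*(2 - 1*9) + 53 = -6*(2 - 9) + 53 = -6*(-7) + 53 = 42 + 53 = 95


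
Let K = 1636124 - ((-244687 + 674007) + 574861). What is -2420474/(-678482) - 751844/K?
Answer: 72820641441/30625853609 ≈ 2.3778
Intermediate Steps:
K = 631943 (K = 1636124 - (429320 + 574861) = 1636124 - 1*1004181 = 1636124 - 1004181 = 631943)
-2420474/(-678482) - 751844/K = -2420474/(-678482) - 751844/631943 = -2420474*(-1/678482) - 751844*1/631943 = 172891/48463 - 751844/631943 = 72820641441/30625853609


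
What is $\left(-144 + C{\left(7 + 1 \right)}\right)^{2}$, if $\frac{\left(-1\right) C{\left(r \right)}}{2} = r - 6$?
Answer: $21904$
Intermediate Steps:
$C{\left(r \right)} = 12 - 2 r$ ($C{\left(r \right)} = - 2 \left(r - 6\right) = - 2 \left(-6 + r\right) = 12 - 2 r$)
$\left(-144 + C{\left(7 + 1 \right)}\right)^{2} = \left(-144 + \left(12 - 2 \left(7 + 1\right)\right)\right)^{2} = \left(-144 + \left(12 - 16\right)\right)^{2} = \left(-144 - 4\right)^{2} = \left(-148\right)^{2} = 21904$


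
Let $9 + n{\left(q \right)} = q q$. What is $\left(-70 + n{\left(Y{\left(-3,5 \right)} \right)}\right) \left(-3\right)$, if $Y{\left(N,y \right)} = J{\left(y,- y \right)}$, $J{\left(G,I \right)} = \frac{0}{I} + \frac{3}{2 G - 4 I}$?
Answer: $\frac{23697}{100} \approx 236.97$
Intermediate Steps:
$J{\left(G,I \right)} = \frac{3}{- 4 I + 2 G}$ ($J{\left(G,I \right)} = 0 + \frac{3}{- 4 I + 2 G} = \frac{3}{- 4 I + 2 G}$)
$Y{\left(N,y \right)} = \frac{1}{2 y}$ ($Y{\left(N,y \right)} = \frac{3}{2 \left(y - 2 \left(- y\right)\right)} = \frac{3}{2 \left(y + 2 y\right)} = \frac{3}{2 \cdot 3 y} = \frac{3 \frac{1}{3 y}}{2} = \frac{1}{2 y}$)
$n{\left(q \right)} = -9 + q^{2}$ ($n{\left(q \right)} = -9 + q q = -9 + q^{2}$)
$\left(-70 + n{\left(Y{\left(-3,5 \right)} \right)}\right) \left(-3\right) = \left(-70 - \left(9 - \left(\frac{1}{2 \cdot 5}\right)^{2}\right)\right) \left(-3\right) = \left(-70 - \left(9 - \left(\frac{1}{2} \cdot \frac{1}{5}\right)^{2}\right)\right) \left(-3\right) = \left(-70 - \left(9 - \left(\frac{1}{10}\right)^{2}\right)\right) \left(-3\right) = \left(-70 + \left(-9 + \frac{1}{100}\right)\right) \left(-3\right) = \left(-70 - \frac{899}{100}\right) \left(-3\right) = \left(- \frac{7899}{100}\right) \left(-3\right) = \frac{23697}{100}$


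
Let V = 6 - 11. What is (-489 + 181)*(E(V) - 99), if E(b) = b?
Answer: 32032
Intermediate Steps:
V = -5
(-489 + 181)*(E(V) - 99) = (-489 + 181)*(-5 - 99) = -308*(-104) = 32032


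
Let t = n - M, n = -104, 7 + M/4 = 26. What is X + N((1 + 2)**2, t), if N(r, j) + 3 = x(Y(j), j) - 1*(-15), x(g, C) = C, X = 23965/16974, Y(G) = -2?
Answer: -2827667/16974 ≈ -166.59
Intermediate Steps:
M = 76 (M = -28 + 4*26 = -28 + 104 = 76)
X = 23965/16974 (X = 23965*(1/16974) = 23965/16974 ≈ 1.4119)
t = -180 (t = -104 - 1*76 = -104 - 76 = -180)
N(r, j) = 12 + j (N(r, j) = -3 + (j - 1*(-15)) = -3 + (j + 15) = -3 + (15 + j) = 12 + j)
X + N((1 + 2)**2, t) = 23965/16974 + (12 - 180) = 23965/16974 - 168 = -2827667/16974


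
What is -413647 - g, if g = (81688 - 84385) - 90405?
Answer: -320545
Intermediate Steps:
g = -93102 (g = -2697 - 90405 = -93102)
-413647 - g = -413647 - 1*(-93102) = -413647 + 93102 = -320545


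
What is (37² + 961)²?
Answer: 5428900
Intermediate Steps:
(37² + 961)² = (1369 + 961)² = 2330² = 5428900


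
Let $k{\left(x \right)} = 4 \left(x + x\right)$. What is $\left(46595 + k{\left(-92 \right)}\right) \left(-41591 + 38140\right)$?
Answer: $-158259409$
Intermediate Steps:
$k{\left(x \right)} = 8 x$ ($k{\left(x \right)} = 4 \cdot 2 x = 8 x$)
$\left(46595 + k{\left(-92 \right)}\right) \left(-41591 + 38140\right) = \left(46595 + 8 \left(-92\right)\right) \left(-41591 + 38140\right) = \left(46595 - 736\right) \left(-3451\right) = 45859 \left(-3451\right) = -158259409$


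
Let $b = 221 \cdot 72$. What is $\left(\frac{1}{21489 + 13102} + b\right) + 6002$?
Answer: $\frac{758027175}{34591} \approx 21914.0$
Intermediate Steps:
$b = 15912$
$\left(\frac{1}{21489 + 13102} + b\right) + 6002 = \left(\frac{1}{21489 + 13102} + 15912\right) + 6002 = \left(\frac{1}{34591} + 15912\right) + 6002 = \frac{550411993}{34591} + 6002 = \frac{758027175}{34591}$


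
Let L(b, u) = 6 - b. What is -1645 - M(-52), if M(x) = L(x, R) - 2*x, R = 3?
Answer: -1807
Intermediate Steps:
M(x) = 6 - 3*x (M(x) = (6 - x) - 2*x = 6 - 3*x)
-1645 - M(-52) = -1645 - (6 - 3*(-52)) = -1645 - (6 + 156) = -1645 - 1*162 = -1645 - 162 = -1807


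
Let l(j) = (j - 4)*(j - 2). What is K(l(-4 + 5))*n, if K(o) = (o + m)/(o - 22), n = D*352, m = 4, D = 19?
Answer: -2464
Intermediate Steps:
l(j) = (-4 + j)*(-2 + j)
n = 6688 (n = 19*352 = 6688)
K(o) = (4 + o)/(-22 + o) (K(o) = (o + 4)/(o - 22) = (4 + o)/(-22 + o))
K(l(-4 + 5))*n = ((4 + (8 + (-4 + 5)² - 6*(-4 + 5)))/(-22 + (8 + (-4 + 5)² - 6*(-4 + 5))))*6688 = ((4 + (8 + 1² - 6*1))/(-22 + (8 + 1² - 6*1)))*6688 = ((4 + (8 + 1 - 6))/(-22 + (8 + 1 - 6)))*6688 = ((4 + 3)/(-22 + 3))*6688 = (7/(-19))*6688 = -1/19*7*6688 = -7/19*6688 = -2464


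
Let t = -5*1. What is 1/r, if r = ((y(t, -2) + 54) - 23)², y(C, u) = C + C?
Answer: 1/441 ≈ 0.0022676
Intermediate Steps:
t = -5
y(C, u) = 2*C
r = 441 (r = ((2*(-5) + 54) - 23)² = ((-10 + 54) - 23)² = (44 - 23)² = 21² = 441)
1/r = 1/441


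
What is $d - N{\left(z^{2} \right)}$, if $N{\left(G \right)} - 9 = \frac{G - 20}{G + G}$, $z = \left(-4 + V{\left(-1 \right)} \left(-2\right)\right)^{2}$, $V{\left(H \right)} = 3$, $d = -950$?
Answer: $- \frac{959499}{1000} \approx -959.5$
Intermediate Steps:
$z = 100$ ($z = \left(-4 + 3 \left(-2\right)\right)^{2} = \left(-4 - 6\right)^{2} = \left(-10\right)^{2} = 100$)
$N{\left(G \right)} = 9 + \frac{-20 + G}{2 G}$ ($N{\left(G \right)} = 9 + \frac{G - 20}{G + G} = 9 + \frac{-20 + G}{2 G}$)
$d - N{\left(z^{2} \right)} = -950 - \left(\frac{19}{2} - \frac{10}{100^{2}}\right) = -950 - \left(\frac{19}{2} - \frac{10}{10000}\right) = -950 - \left(\frac{19}{2} - \frac{1}{1000}\right) = -950 - \frac{9499}{1000} = - \frac{959499}{1000}$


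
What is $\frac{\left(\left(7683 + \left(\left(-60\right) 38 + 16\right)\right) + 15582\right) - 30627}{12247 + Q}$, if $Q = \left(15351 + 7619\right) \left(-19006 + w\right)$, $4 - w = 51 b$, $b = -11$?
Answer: $\frac{9626}{423577523} \approx 2.2725 \cdot 10^{-5}$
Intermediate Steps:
$w = 565$ ($w = 4 - 51 \left(-11\right) = 4 - -561 = 4 + 561 = 565$)
$Q = -423589770$ ($Q = \left(15351 + 7619\right) \left(-19006 + 565\right) = 22970 \left(-18441\right) = -423589770$)
$\frac{\left(\left(7683 + \left(\left(-60\right) 38 + 16\right)\right) + 15582\right) - 30627}{12247 + Q} = \frac{\left(\left(7683 + \left(\left(-60\right) 38 + 16\right)\right) + 15582\right) - 30627}{12247 - 423589770} = \frac{\left(\left(7683 + \left(-2280 + 16\right)\right) + 15582\right) - 30627}{-423577523} = \left(\left(\left(7683 - 2264\right) + 15582\right) - 30627\right) \left(- \frac{1}{423577523}\right) = \left(\left(5419 + 15582\right) - 30627\right) \left(- \frac{1}{423577523}\right) = \left(21001 - 30627\right) \left(- \frac{1}{423577523}\right) = \left(-9626\right) \left(- \frac{1}{423577523}\right) = \frac{9626}{423577523}$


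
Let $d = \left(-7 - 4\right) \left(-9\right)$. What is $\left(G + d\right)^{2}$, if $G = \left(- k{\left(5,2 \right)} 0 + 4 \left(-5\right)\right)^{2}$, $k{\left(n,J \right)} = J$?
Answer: $249001$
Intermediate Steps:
$d = 99$ ($d = \left(-11\right) \left(-9\right) = 99$)
$G = 400$ ($G = \left(\left(-1\right) 2 \cdot 0 + 4 \left(-5\right)\right)^{2} = \left(\left(-2\right) 0 - 20\right)^{2} = \left(0 - 20\right)^{2} = \left(-20\right)^{2} = 400$)
$\left(G + d\right)^{2} = \left(400 + 99\right)^{2} = 499^{2} = 249001$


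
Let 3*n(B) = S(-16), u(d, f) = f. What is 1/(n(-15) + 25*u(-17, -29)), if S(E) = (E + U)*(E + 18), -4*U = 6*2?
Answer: -3/2213 ≈ -0.0013556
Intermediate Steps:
U = -3 (U = -3*2/2 = -¼*12 = -3)
S(E) = (-3 + E)*(18 + E) (S(E) = (E - 3)*(E + 18) = (-3 + E)*(18 + E))
n(B) = -38/3 (n(B) = (-54 + (-16)² + 15*(-16))/3 = (-54 + 256 - 240)/3 = (⅓)*(-38) = -38/3)
1/(n(-15) + 25*u(-17, -29)) = 1/(-38/3 + 25*(-29)) = 1/(-38/3 - 725) = 1/(-2213/3) = -3/2213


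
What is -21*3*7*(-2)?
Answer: 882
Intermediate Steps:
-21*3*7*(-2) = -441*(-2) = -21*(-42) = 882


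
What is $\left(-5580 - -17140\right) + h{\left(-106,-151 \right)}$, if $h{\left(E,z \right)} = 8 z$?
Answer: $10352$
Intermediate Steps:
$\left(-5580 - -17140\right) + h{\left(-106,-151 \right)} = \left(-5580 - -17140\right) + 8 \left(-151\right) = \left(-5580 + 17140\right) - 1208 = 11560 - 1208 = 10352$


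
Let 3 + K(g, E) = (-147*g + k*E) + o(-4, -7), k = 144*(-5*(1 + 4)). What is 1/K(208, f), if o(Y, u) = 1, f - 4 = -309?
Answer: 1/1067422 ≈ 9.3684e-7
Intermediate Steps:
f = -305 (f = 4 - 309 = -305)
k = -3600 (k = 144*(-5*5) = 144*(-25) = -3600)
K(g, E) = -2 - 3600*E - 147*g (K(g, E) = -3 + ((-147*g - 3600*E) + 1) = -3 + ((-3600*E - 147*g) + 1) = -3 + (1 - 3600*E - 147*g) = -2 - 3600*E - 147*g)
1/K(208, f) = 1/(-2 - 3600*(-305) - 147*208) = 1/(-2 + 1098000 - 30576) = 1/1067422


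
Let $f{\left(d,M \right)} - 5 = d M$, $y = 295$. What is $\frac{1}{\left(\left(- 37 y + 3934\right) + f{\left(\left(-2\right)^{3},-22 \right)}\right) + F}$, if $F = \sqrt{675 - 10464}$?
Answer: $- \frac{6800}{46249789} - \frac{i \sqrt{9789}}{46249789} \approx -0.00014703 - 2.1392 \cdot 10^{-6} i$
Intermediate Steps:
$f{\left(d,M \right)} = 5 + M d$ ($f{\left(d,M \right)} = 5 + d M = 5 + M d$)
$F = i \sqrt{9789}$ ($F = \sqrt{-9789} = i \sqrt{9789} \approx 98.939 i$)
$\frac{1}{\left(\left(- 37 y + 3934\right) + f{\left(\left(-2\right)^{3},-22 \right)}\right) + F} = \frac{1}{\left(\left(\left(-37\right) 295 + 3934\right) - \left(-5 + 22 \left(-2\right)^{3}\right)\right) + i \sqrt{9789}} = \frac{1}{\left(\left(-10915 + 3934\right) + \left(5 - -176\right)\right) + i \sqrt{9789}} = \frac{1}{\left(-6981 + \left(5 + 176\right)\right) + i \sqrt{9789}} = \frac{1}{\left(-6981 + 181\right) + i \sqrt{9789}} = \frac{1}{-6800 + i \sqrt{9789}}$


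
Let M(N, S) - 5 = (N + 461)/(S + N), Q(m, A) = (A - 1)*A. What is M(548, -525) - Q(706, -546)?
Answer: -6868102/23 ≈ -2.9861e+5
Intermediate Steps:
Q(m, A) = A*(-1 + A) (Q(m, A) = (-1 + A)*A = A*(-1 + A))
M(N, S) = 5 + (461 + N)/(N + S) (M(N, S) = 5 + (N + 461)/(S + N) = 5 + (461 + N)/(N + S))
M(548, -525) - Q(706, -546) = (461 + 5*(-525) + 6*548)/(548 - 525) - (-546)*(-1 - 546) = (461 - 2625 + 3288)/23 - (-546)*(-547) = (1/23)*1124 - 1*298662 = 1124/23 - 298662 = -6868102/23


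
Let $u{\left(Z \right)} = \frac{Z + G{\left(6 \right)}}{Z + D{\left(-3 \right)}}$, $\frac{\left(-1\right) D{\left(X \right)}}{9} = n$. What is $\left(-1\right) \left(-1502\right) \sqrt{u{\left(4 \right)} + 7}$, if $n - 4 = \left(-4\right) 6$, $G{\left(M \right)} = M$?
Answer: $\frac{751 \sqrt{14927}}{23} \approx 3989.3$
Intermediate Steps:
$n = -20$ ($n = 4 - 24 = -20$)
$D{\left(X \right)} = 180$ ($D{\left(X \right)} = \left(-9\right) \left(-20\right) = 180$)
$u{\left(Z \right)} = \frac{6 + Z}{180 + Z}$ ($u{\left(Z \right)} = \frac{Z + 6}{Z + 180} = \frac{6 + Z}{180 + Z}$)
$\left(-1\right) \left(-1502\right) \sqrt{u{\left(4 \right)} + 7} = \left(-1\right) \left(-1502\right) \sqrt{\frac{6 + 4}{180 + 4} + 7} = 1502 \sqrt{\frac{1}{184} \cdot 10 + 7} = 1502 \sqrt{\frac{5}{92} + 7} = 1502 \sqrt{\frac{649}{92}} = 1502 \frac{\sqrt{14927}}{46} = \frac{751 \sqrt{14927}}{23}$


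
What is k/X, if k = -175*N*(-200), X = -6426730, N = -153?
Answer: 535500/642673 ≈ 0.83324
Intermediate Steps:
k = -5355000 (k = -175*(-153)*(-200) = 26775*(-200) = -5355000)
k/X = -5355000/(-6426730) = -5355000*(-1/6426730) = 535500/642673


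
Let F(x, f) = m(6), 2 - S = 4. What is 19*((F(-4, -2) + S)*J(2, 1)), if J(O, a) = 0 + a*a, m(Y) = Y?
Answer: 76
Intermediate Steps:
S = -2 (S = 2 - 1*4 = 2 - 4 = -2)
F(x, f) = 6
J(O, a) = a**2 (J(O, a) = 0 + a**2 = a**2)
19*((F(-4, -2) + S)*J(2, 1)) = 19*((6 - 2)*1**2) = 19*(4*1) = 19*4 = 76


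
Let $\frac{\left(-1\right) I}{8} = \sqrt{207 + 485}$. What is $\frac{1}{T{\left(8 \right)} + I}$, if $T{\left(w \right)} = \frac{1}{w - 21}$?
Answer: $\frac{13}{7484671} - \frac{2704 \sqrt{173}}{7484671} \approx -0.0047501$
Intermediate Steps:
$T{\left(w \right)} = \frac{1}{-21 + w}$
$I = - 16 \sqrt{173}$ ($I = - 8 \sqrt{207 + 485} = - 8 \sqrt{692} = - 8 \cdot 2 \sqrt{173} = - 16 \sqrt{173} \approx -210.45$)
$\frac{1}{T{\left(8 \right)} + I} = \frac{1}{\frac{1}{-21 + 8} - 16 \sqrt{173}} = \frac{1}{\frac{1}{-13} - 16 \sqrt{173}} = \frac{1}{- \frac{1}{13} - 16 \sqrt{173}}$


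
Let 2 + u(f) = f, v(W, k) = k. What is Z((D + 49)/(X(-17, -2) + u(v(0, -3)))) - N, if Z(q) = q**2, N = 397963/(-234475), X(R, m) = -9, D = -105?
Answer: 4149563/234475 ≈ 17.697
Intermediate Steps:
u(f) = -2 + f
N = -397963/234475 (N = 397963*(-1/234475) = -397963/234475 ≈ -1.6973)
Z((D + 49)/(X(-17, -2) + u(v(0, -3)))) - N = ((-105 + 49)/(-9 + (-2 - 3)))**2 - 1*(-397963/234475) = (-56/(-9 - 5))**2 + 397963/234475 = (-56/(-14))**2 + 397963/234475 = (-56*(-1/14))**2 + 397963/234475 = 4**2 + 397963/234475 = 16 + 397963/234475 = 4149563/234475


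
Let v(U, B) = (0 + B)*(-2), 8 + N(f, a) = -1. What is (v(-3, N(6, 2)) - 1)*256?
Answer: 4352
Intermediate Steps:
N(f, a) = -9 (N(f, a) = -8 - 1 = -9)
v(U, B) = -2*B (v(U, B) = B*(-2) = -2*B)
(v(-3, N(6, 2)) - 1)*256 = (-2*(-9) - 1)*256 = (18 - 1)*256 = 17*256 = 4352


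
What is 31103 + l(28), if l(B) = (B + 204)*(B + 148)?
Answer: 71935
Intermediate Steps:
l(B) = (148 + B)*(204 + B) (l(B) = (204 + B)*(148 + B) = (148 + B)*(204 + B))
31103 + l(28) = 31103 + (30192 + 28² + 352*28) = 31103 + (30192 + 784 + 9856) = 31103 + 40832 = 71935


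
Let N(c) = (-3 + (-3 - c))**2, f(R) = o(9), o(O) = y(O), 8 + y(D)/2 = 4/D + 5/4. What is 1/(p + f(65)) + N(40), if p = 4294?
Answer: 163069558/77065 ≈ 2116.0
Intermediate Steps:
y(D) = -27/2 + 8/D (y(D) = -16 + 2*(4/D + 5/4) = -16 + 2*(5/4 + 4/D) = -16 + (5/2 + 8/D) = -27/2 + 8/D)
o(O) = -27/2 + 8/O
f(R) = -227/18 (f(R) = -27/2 + 8/9 = -227/18)
N(c) = (-6 - c)**2
1/(p + f(65)) + N(40) = 1/(4294 - 227/18) + (6 + 40)**2 = 1/(77065/18) + 46**2 = 18/77065 + 2116 = 163069558/77065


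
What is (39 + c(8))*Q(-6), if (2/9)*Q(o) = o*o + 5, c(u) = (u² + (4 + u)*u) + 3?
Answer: 37269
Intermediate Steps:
c(u) = 3 + u² + u*(4 + u) (c(u) = (u² + u*(4 + u)) + 3 = 3 + u² + u*(4 + u))
Q(o) = 45/2 + 9*o²/2 (Q(o) = 9*(o*o + 5)/2 = 9*(o² + 5)/2 = 9*(5 + o²)/2 = 45/2 + 9*o²/2)
(39 + c(8))*Q(-6) = (39 + (3 + 2*8² + 4*8))*(45/2 + (9/2)*(-6)²) = (39 + (3 + 2*64 + 32))*(45/2 + (9/2)*36) = (39 + (3 + 128 + 32))*(45/2 + 162) = (39 + 163)*(369/2) = 202*(369/2) = 37269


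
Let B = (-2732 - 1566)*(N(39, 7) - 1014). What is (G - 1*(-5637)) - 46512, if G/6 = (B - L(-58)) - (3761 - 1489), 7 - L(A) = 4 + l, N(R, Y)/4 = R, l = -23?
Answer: 22071441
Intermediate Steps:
N(R, Y) = 4*R
L(A) = 26 (L(A) = 7 - (4 - 23) = 7 - 1*(-19) = 7 + 19 = 26)
B = 3687684 (B = (-2732 - 1566)*(4*39 - 1014) = -4298*(156 - 1014) = -4298*(-858) = 3687684)
G = 22112316 (G = 6*((3687684 - 1*26) - (3761 - 1489)) = 6*((3687684 - 26) - 1*2272) = 6*(3687658 - 2272) = 6*3685386 = 22112316)
(G - 1*(-5637)) - 46512 = (22112316 - 1*(-5637)) - 46512 = (22112316 + 5637) - 46512 = 22117953 - 46512 = 22071441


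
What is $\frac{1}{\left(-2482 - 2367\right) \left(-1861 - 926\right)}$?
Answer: $\frac{1}{13514163} \approx 7.3996 \cdot 10^{-8}$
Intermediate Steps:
$\frac{1}{\left(-2482 - 2367\right) \left(-1861 - 926\right)} = \frac{1}{\left(-4849\right) \left(-2787\right)} = \frac{1}{13514163}$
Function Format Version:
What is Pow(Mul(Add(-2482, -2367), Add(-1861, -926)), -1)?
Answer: Rational(1, 13514163) ≈ 7.3996e-8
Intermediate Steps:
Pow(Mul(Add(-2482, -2367), Add(-1861, -926)), -1) = Pow(Mul(-4849, -2787), -1) = Pow(13514163, -1) = Rational(1, 13514163)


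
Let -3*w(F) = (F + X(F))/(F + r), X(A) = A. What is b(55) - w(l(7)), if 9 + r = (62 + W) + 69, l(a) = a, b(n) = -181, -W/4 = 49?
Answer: -36395/201 ≈ -181.07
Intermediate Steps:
W = -196 (W = -4*49 = -196)
r = -74 (r = -9 + ((62 - 196) + 69) = -9 + (-134 + 69) = -9 - 65 = -74)
w(F) = -2*F/(3*(-74 + F)) (w(F) = -(F + F)/(3*(F - 74)) = -2*F/(3*(-74 + F)))
b(55) - w(l(7)) = -181 - (-2)*7/(-222 + 3*7) = -181 - (-2)*7/(-222 + 21) = -181 - (-2)*7/(-201) = -181 - (-2)*7*(-1)/201 = -181 - 1*14/201 = -181 - 14/201 = -36395/201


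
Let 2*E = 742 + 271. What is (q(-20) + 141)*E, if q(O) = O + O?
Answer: 102313/2 ≈ 51157.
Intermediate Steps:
q(O) = 2*O
E = 1013/2 (E = (742 + 271)/2 = (1/2)*1013 = 1013/2 ≈ 506.50)
(q(-20) + 141)*E = (2*(-20) + 141)*(1013/2) = (-40 + 141)*(1013/2) = 101*(1013/2) = 102313/2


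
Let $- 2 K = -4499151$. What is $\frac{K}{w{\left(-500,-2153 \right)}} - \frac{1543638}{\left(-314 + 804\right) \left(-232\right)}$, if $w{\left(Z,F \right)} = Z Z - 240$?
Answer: $\frac{2290252749}{101402560} \approx 22.586$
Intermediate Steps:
$w{\left(Z,F \right)} = -240 + Z^{2}$ ($w{\left(Z,F \right)} = Z^{2} - 240 = -240 + Z^{2}$)
$K = \frac{4499151}{2}$ ($K = \left(- \frac{1}{2}\right) \left(-4499151\right) = \frac{4499151}{2} \approx 2.2496 \cdot 10^{6}$)
$\frac{K}{w{\left(-500,-2153 \right)}} - \frac{1543638}{\left(-314 + 804\right) \left(-232\right)} = \frac{4499151}{2 \left(-240 + \left(-500\right)^{2}\right)} - \frac{1543638}{\left(-314 + 804\right) \left(-232\right)} = \frac{4499151}{2 \left(-240 + 250000\right)} - \frac{1543638}{490 \left(-232\right)} = \frac{4499151}{2 \cdot 249760} - \frac{1543638}{-113680} = \frac{4499151}{2} \cdot \frac{1}{249760} - - \frac{771819}{56840} = \frac{4499151}{499520} + \frac{771819}{56840} = \frac{2290252749}{101402560}$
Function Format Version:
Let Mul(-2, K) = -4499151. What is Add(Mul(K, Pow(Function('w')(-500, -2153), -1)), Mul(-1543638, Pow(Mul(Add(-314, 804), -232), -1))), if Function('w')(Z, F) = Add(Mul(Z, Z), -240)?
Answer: Rational(2290252749, 101402560) ≈ 22.586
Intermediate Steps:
Function('w')(Z, F) = Add(-240, Pow(Z, 2)) (Function('w')(Z, F) = Add(Pow(Z, 2), -240) = Add(-240, Pow(Z, 2)))
K = Rational(4499151, 2) (K = Mul(Rational(-1, 2), -4499151) = Rational(4499151, 2) ≈ 2.2496e+6)
Add(Mul(K, Pow(Function('w')(-500, -2153), -1)), Mul(-1543638, Pow(Mul(Add(-314, 804), -232), -1))) = Add(Mul(Rational(4499151, 2), Pow(Add(-240, Pow(-500, 2)), -1)), Mul(-1543638, Pow(Mul(Add(-314, 804), -232), -1))) = Add(Mul(Rational(4499151, 2), Pow(Add(-240, 250000), -1)), Mul(-1543638, Pow(Mul(490, -232), -1))) = Add(Mul(Rational(4499151, 2), Pow(249760, -1)), Mul(-1543638, Pow(-113680, -1))) = Add(Mul(Rational(4499151, 2), Rational(1, 249760)), Mul(-1543638, Rational(-1, 113680))) = Add(Rational(4499151, 499520), Rational(771819, 56840)) = Rational(2290252749, 101402560)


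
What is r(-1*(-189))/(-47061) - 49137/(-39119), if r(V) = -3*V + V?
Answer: 12313351/9740631 ≈ 1.2641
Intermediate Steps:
r(V) = -2*V
r(-1*(-189))/(-47061) - 49137/(-39119) = -(-2)*(-189)/(-47061) - 49137/(-39119) = -2*189*(-1/47061) - 49137*(-1/39119) = -378*(-1/47061) + 49137/39119 = 2/249 + 49137/39119 = 12313351/9740631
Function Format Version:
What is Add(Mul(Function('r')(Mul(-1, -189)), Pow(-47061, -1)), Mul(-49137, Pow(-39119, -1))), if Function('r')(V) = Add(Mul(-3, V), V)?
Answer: Rational(12313351, 9740631) ≈ 1.2641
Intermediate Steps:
Function('r')(V) = Mul(-2, V)
Add(Mul(Function('r')(Mul(-1, -189)), Pow(-47061, -1)), Mul(-49137, Pow(-39119, -1))) = Add(Mul(Mul(-2, Mul(-1, -189)), Pow(-47061, -1)), Mul(-49137, Pow(-39119, -1))) = Add(Mul(Mul(-2, 189), Rational(-1, 47061)), Mul(-49137, Rational(-1, 39119))) = Add(Mul(-378, Rational(-1, 47061)), Rational(49137, 39119)) = Add(Rational(2, 249), Rational(49137, 39119)) = Rational(12313351, 9740631)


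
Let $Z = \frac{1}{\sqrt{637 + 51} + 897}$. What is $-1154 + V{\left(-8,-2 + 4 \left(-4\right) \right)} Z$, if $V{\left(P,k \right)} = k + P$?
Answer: $- \frac{927748156}{803921} + \frac{104 \sqrt{43}}{803921} \approx -1154.0$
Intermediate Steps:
$V{\left(P,k \right)} = P + k$
$Z = \frac{1}{897 + 4 \sqrt{43}}$ ($Z = \frac{1}{\sqrt{688} + 897} = \frac{1}{4 \sqrt{43} + 897} = \frac{1}{897 + 4 \sqrt{43}} \approx 0.0010832$)
$-1154 + V{\left(-8,-2 + 4 \left(-4\right) \right)} Z = -1154 + \left(-8 + \left(-2 + 4 \left(-4\right)\right)\right) \left(\frac{897}{803921} - \frac{4 \sqrt{43}}{803921}\right) = -1154 + \left(-8 - 18\right) \left(\frac{897}{803921} - \frac{4 \sqrt{43}}{803921}\right) = -1154 - 26 \left(\frac{897}{803921} - \frac{4 \sqrt{43}}{803921}\right) = -1154 - \left(\frac{23322}{803921} - \frac{104 \sqrt{43}}{803921}\right) = - \frac{927748156}{803921} + \frac{104 \sqrt{43}}{803921}$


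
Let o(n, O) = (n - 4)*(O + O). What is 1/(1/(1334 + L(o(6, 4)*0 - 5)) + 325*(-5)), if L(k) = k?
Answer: -1329/2159624 ≈ -0.00061538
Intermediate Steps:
o(n, O) = 2*O*(-4 + n) (o(n, O) = (-4 + n)*(2*O) = 2*O*(-4 + n))
1/(1/(1334 + L(o(6, 4)*0 - 5)) + 325*(-5)) = 1/(1/(1334 + ((2*4*(-4 + 6))*0 - 5)) + 325*(-5)) = 1/(1/(1334 + ((2*4*2)*0 - 5)) - 1625) = 1/(1/(1334 + (16*0 - 5)) - 1625) = 1/(1/(1334 + (0 - 5)) - 1625) = 1/(1/(1334 - 5) - 1625) = 1/(1/1329 - 1625) = 1/(-2159624/1329) = -1329/2159624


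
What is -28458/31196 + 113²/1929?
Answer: 171723121/30088542 ≈ 5.7073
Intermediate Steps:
-28458/31196 + 113²/1929 = -28458*1/31196 + 12769*(1/1929) = -14229/15598 + 12769/1929 = 171723121/30088542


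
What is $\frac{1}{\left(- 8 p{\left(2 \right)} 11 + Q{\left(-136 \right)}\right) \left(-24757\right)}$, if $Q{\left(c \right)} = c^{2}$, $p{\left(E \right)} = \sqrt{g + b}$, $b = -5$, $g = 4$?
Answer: $- \frac{289}{132337677005} - \frac{11 i}{1058701416040} \approx -2.1838 \cdot 10^{-9} - 1.039 \cdot 10^{-11} i$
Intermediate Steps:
$p{\left(E \right)} = i$ ($p{\left(E \right)} = \sqrt{4 - 5} = \sqrt{-1} = i$)
$\frac{1}{\left(- 8 p{\left(2 \right)} 11 + Q{\left(-136 \right)}\right) \left(-24757\right)} = \frac{1}{\left(- 8 i 11 + \left(-136\right)^{2}\right) \left(-24757\right)} = \frac{1}{- 88 i + 18496} \left(- \frac{1}{24757}\right) = \frac{1}{18496 - 88 i} \left(- \frac{1}{24757}\right) = \frac{18496 + 88 i}{342109760} \left(- \frac{1}{24757}\right) = - \frac{18496 + 88 i}{8469611328320}$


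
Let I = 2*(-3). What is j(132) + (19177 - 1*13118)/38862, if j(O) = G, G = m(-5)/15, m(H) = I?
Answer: -47429/194310 ≈ -0.24409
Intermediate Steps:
I = -6
m(H) = -6
G = -⅖ (G = -6/15 = (1/15)*(-6) = -⅖ ≈ -0.40000)
j(O) = -⅖
j(132) + (19177 - 1*13118)/38862 = -⅖ + (19177 - 1*13118)/38862 = -⅖ + (19177 - 13118)*(1/38862) = -⅖ + 6059*(1/38862) = -⅖ + 6059/38862 = -47429/194310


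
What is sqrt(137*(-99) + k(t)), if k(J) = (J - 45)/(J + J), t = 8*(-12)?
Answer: I*sqrt(867985)/8 ≈ 116.46*I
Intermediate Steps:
t = -96
k(J) = (-45 + J)/(2*J) (k(J) = (-45 + J)/((2*J)) = (-45 + J)*(1/(2*J)) = (-45 + J)/(2*J))
sqrt(137*(-99) + k(t)) = sqrt(137*(-99) + (1/2)*(-45 - 96)/(-96)) = sqrt(-13563 + (1/2)*(-1/96)*(-141)) = sqrt(-13563 + 47/64) = sqrt(-867985/64) = I*sqrt(867985)/8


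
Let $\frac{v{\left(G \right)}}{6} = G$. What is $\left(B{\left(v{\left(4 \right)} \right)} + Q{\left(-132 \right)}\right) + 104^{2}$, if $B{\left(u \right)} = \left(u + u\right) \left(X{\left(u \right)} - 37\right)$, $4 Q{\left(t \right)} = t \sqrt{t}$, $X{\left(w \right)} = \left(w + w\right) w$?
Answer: $64336 - 66 i \sqrt{33} \approx 64336.0 - 379.14 i$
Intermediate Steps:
$v{\left(G \right)} = 6 G$
$X{\left(w \right)} = 2 w^{2}$ ($X{\left(w \right)} = 2 w w = 2 w^{2}$)
$Q{\left(t \right)} = \frac{t^{\frac{3}{2}}}{4}$ ($Q{\left(t \right)} = \frac{t \sqrt{t}}{4} = \frac{t^{\frac{3}{2}}}{4}$)
$B{\left(u \right)} = 2 u \left(-37 + 2 u^{2}\right)$ ($B{\left(u \right)} = \left(u + u\right) \left(2 u^{2} - 37\right) = 2 u \left(-37 + 2 u^{2}\right)$)
$\left(B{\left(v{\left(4 \right)} \right)} + Q{\left(-132 \right)}\right) + 104^{2} = \left(\left(- 74 \cdot 6 \cdot 4 + 4 \left(6 \cdot 4\right)^{3}\right) + \frac{\left(-132\right)^{\frac{3}{2}}}{4}\right) + 104^{2} = \left(\left(\left(-74\right) 24 + 4 \cdot 24^{3}\right) + \frac{\left(-264\right) i \sqrt{33}}{4}\right) + 10816 = \left(\left(-1776 + 4 \cdot 13824\right) - 66 i \sqrt{33}\right) + 10816 = \left(\left(-1776 + 55296\right) - 66 i \sqrt{33}\right) + 10816 = \left(53520 - 66 i \sqrt{33}\right) + 10816 = 64336 - 66 i \sqrt{33}$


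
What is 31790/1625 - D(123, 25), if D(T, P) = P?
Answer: -1767/325 ≈ -5.4369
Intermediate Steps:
31790/1625 - D(123, 25) = 31790/1625 - 1*25 = 31790*(1/1625) - 25 = 6358/325 - 25 = -1767/325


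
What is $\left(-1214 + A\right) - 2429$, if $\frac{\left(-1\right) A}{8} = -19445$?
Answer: $151917$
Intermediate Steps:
$A = 155560$ ($A = \left(-8\right) \left(-19445\right) = 155560$)
$\left(-1214 + A\right) - 2429 = \left(-1214 + 155560\right) - 2429 = 154346 - 2429 = 151917$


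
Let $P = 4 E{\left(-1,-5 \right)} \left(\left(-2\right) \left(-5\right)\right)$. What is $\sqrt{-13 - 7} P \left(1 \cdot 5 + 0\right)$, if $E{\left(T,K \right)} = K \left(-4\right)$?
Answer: $8000 i \sqrt{5} \approx 17889.0 i$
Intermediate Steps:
$E{\left(T,K \right)} = - 4 K$
$P = 800$ ($P = 4 \left(\left(-4\right) \left(-5\right)\right) \left(\left(-2\right) \left(-5\right)\right) = 4 \cdot 20 \cdot 10 = 80 \cdot 10 = 800$)
$\sqrt{-13 - 7} P \left(1 \cdot 5 + 0\right) = \sqrt{-13 - 7} \cdot 800 \left(1 \cdot 5 + 0\right) = \sqrt{-20} \cdot 800 \left(5 + 0\right) = 2 i \sqrt{5} \cdot 800 \cdot 5 = 1600 i \sqrt{5} \cdot 5 = 8000 i \sqrt{5}$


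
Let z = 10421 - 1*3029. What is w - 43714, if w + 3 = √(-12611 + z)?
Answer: -43717 + I*√5219 ≈ -43717.0 + 72.243*I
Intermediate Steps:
z = 7392 (z = 10421 - 3029 = 7392)
w = -3 + I*√5219 (w = -3 + √(-12611 + 7392) = -3 + √(-5219) = -3 + I*√5219 ≈ -3.0 + 72.243*I)
w - 43714 = (-3 + I*√5219) - 43714 = -43717 + I*√5219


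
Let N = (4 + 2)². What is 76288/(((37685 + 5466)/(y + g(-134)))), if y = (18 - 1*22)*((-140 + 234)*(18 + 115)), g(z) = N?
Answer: -3812263936/43151 ≈ -88347.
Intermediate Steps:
N = 36 (N = 6² = 36)
g(z) = 36
y = -50008 (y = (18 - 22)*(94*133) = -4*12502 = -50008)
76288/(((37685 + 5466)/(y + g(-134)))) = 76288/(((37685 + 5466)/(-50008 + 36))) = 76288/((43151/(-49972))) = 76288/((43151*(-1/49972))) = 76288/(-43151/49972) = 76288*(-49972/43151) = -3812263936/43151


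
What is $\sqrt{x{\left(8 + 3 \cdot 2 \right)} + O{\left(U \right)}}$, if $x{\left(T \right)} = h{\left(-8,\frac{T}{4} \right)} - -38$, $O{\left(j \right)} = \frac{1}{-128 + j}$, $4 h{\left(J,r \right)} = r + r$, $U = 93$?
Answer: $\frac{\sqrt{194635}}{70} \approx 6.3025$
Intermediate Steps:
$h{\left(J,r \right)} = \frac{r}{2}$ ($h{\left(J,r \right)} = \frac{r + r}{4} = \frac{2 r}{4} = \frac{r}{2}$)
$x{\left(T \right)} = 38 + \frac{T}{8}$ ($x{\left(T \right)} = \frac{T \frac{1}{4}}{2} - -38 = \frac{T \frac{1}{4}}{2} + 38 = \frac{\frac{1}{4} T}{2} + 38 = \frac{T}{8} + 38 = 38 + \frac{T}{8}$)
$\sqrt{x{\left(8 + 3 \cdot 2 \right)} + O{\left(U \right)}} = \sqrt{\left(38 + \frac{8 + 3 \cdot 2}{8}\right) + \frac{1}{-128 + 93}} = \sqrt{\left(38 + \frac{8 + 6}{8}\right) + \frac{1}{-35}} = \sqrt{\left(38 + \frac{1}{8} \cdot 14\right) - \frac{1}{35}} = \sqrt{\left(38 + \frac{7}{4}\right) - \frac{1}{35}} = \sqrt{\frac{159}{4} - \frac{1}{35}} = \sqrt{\frac{5561}{140}} = \frac{\sqrt{194635}}{70}$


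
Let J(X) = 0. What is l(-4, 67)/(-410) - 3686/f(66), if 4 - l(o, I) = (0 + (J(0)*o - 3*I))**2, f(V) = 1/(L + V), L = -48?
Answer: -27162283/410 ≈ -66250.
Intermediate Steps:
f(V) = 1/(-48 + V)
l(o, I) = 4 - 9*I**2 (l(o, I) = 4 - (0 + (0*o - 3*I))**2 = 4 - (0 + (0 - 3*I))**2 = 4 - (0 - 3*I)**2 = 4 - (-3*I)**2 = 4 - 9*I**2)
l(-4, 67)/(-410) - 3686/f(66) = (4 - 9*67**2)/(-410) - 3686/(1/(-48 + 66)) = (4 - 9*4489)*(-1/410) - 3686/(1/18) = (4 - 40401)*(-1/410) - 3686/1/18 = -40397*(-1/410) - 3686*18 = 40397/410 - 66348 = -27162283/410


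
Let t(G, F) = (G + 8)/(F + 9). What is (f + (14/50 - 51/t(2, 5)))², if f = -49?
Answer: 9018009/625 ≈ 14429.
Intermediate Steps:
t(G, F) = (8 + G)/(9 + F)
(f + (14/50 - 51/t(2, 5)))² = (-49 + (14/50 - 51*(9 + 5)/(8 + 2)))² = (-49 + (14*(1/50) - 51/(10/14)))² = (-49 + (7/25 - 51/((1/14)*10)))² = (-49 + (7/25 - 51/5/7))² = (-49 + (7/25 - 51*7/5))² = (-49 + (7/25 - 357/5))² = (-49 - 1778/25)² = (-3003/25)² = 9018009/625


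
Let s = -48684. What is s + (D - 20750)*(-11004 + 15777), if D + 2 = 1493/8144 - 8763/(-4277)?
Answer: -3451398632796531/34831888 ≈ -9.9087e+7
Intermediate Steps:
D = 8087657/34831888 (D = -2 + (1493/8144 - 8763/(-4277)) = -2 + (1493*(1/8144) - 8763*(-1/4277)) = -2 + (1493/8144 + 8763/4277) = -2 + 77751433/34831888 = 8087657/34831888 ≈ 0.23219)
s + (D - 20750)*(-11004 + 15777) = -48684 + (8087657/34831888 - 20750)*(-11004 + 15777) = -48684 - 722753588343/34831888*4773 = -48684 - 3449702877161139/34831888 = -3451398632796531/34831888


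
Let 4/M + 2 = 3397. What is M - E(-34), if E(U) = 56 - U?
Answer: -305546/3395 ≈ -89.999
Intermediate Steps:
M = 4/3395 (M = 4/(-2 + 3397) = 4/3395 ≈ 0.0011782)
M - E(-34) = 4/3395 - (56 - 1*(-34)) = 4/3395 - (56 + 34) = 4/3395 - 1*90 = 4/3395 - 90 = -305546/3395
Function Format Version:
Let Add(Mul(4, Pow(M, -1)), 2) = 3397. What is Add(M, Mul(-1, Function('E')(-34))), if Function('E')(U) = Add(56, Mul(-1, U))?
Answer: Rational(-305546, 3395) ≈ -89.999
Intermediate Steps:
M = Rational(4, 3395) (M = Mul(4, Pow(Add(-2, 3397), -1)) = Mul(4, Pow(3395, -1)) = Mul(4, Rational(1, 3395)) = Rational(4, 3395) ≈ 0.0011782)
Add(M, Mul(-1, Function('E')(-34))) = Add(Rational(4, 3395), Mul(-1, Add(56, Mul(-1, -34)))) = Add(Rational(4, 3395), Mul(-1, Add(56, 34))) = Add(Rational(4, 3395), Mul(-1, 90)) = Add(Rational(4, 3395), -90) = Rational(-305546, 3395)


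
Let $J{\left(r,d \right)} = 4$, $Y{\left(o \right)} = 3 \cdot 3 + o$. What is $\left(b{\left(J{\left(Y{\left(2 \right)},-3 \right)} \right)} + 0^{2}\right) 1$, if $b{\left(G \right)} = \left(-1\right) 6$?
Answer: $-6$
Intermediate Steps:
$Y{\left(o \right)} = 9 + o$
$b{\left(G \right)} = -6$
$\left(b{\left(J{\left(Y{\left(2 \right)},-3 \right)} \right)} + 0^{2}\right) 1 = \left(-6 + 0^{2}\right) 1 = \left(-6 + 0\right) 1 = \left(-6\right) 1 = -6$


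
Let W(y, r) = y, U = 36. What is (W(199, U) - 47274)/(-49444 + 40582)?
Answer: 6725/1266 ≈ 5.3120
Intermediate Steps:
(W(199, U) - 47274)/(-49444 + 40582) = (199 - 47274)/(-49444 + 40582) = -47075/(-8862) = -47075*(-1/8862) = 6725/1266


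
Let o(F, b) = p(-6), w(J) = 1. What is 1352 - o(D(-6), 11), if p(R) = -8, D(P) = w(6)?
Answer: 1360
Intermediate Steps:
D(P) = 1
o(F, b) = -8
1352 - o(D(-6), 11) = 1352 - 1*(-8) = 1352 + 8 = 1360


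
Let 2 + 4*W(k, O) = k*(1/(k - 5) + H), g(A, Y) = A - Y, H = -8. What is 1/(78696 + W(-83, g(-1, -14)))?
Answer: 352/27759331 ≈ 1.2680e-5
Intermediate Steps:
W(k, O) = -½ + k*(-8 + 1/(-5 + k))/4 (W(k, O) = -½ + (k*(1/(k - 5) - 8))/4 = -½ + (k*(1/(-5 + k) - 8))/4 = -½ + (k*(-8 + 1/(-5 + k)))/4 = -½ + k*(-8 + 1/(-5 + k))/4)
1/(78696 + W(-83, g(-1, -14))) = 1/(78696 + (10 - 8*(-83)² + 39*(-83))/(4*(-5 - 83))) = 1/(78696 + (¼)*(10 - 8*6889 - 3237)/(-88)) = 1/(78696 + (¼)*(-1/88)*(10 - 55112 - 3237)) = 1/(78696 + (¼)*(-1/88)*(-58339)) = 1/(78696 + 58339/352) = 1/(27759331/352) = 352/27759331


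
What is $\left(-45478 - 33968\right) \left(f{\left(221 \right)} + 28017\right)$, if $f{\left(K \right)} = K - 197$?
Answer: $-2227745286$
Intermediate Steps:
$f{\left(K \right)} = -197 + K$
$\left(-45478 - 33968\right) \left(f{\left(221 \right)} + 28017\right) = \left(-45478 - 33968\right) \left(\left(-197 + 221\right) + 28017\right) = - 79446 \left(24 + 28017\right) = \left(-79446\right) 28041 = -2227745286$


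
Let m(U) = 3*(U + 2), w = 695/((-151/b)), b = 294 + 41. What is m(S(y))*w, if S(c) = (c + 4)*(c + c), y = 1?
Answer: -8381700/151 ≈ -55508.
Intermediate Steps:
b = 335
w = -232825/151 (w = 695/((-151/335)) = 695/((-151*1/335)) = 695/(-151/335) = 695*(-335/151) = -232825/151 ≈ -1541.9)
S(c) = 2*c*(4 + c) (S(c) = (4 + c)*(2*c) = 2*c*(4 + c))
m(U) = 6 + 3*U (m(U) = 3*(2 + U) = 6 + 3*U)
m(S(y))*w = (6 + 3*(2*1*(4 + 1)))*(-232825/151) = (6 + 3*(2*1*5))*(-232825/151) = (6 + 3*10)*(-232825/151) = (6 + 30)*(-232825/151) = 36*(-232825/151) = -8381700/151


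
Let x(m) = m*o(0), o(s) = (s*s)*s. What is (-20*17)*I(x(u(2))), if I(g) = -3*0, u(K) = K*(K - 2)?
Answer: 0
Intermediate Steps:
u(K) = K*(-2 + K)
o(s) = s³ (o(s) = s²*s = s³)
x(m) = 0 (x(m) = m*0³ = m*0 = 0)
I(g) = 0
(-20*17)*I(x(u(2))) = -20*17*0 = -340*0 = 0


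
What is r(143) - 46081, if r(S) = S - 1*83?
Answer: -46021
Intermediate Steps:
r(S) = -83 + S (r(S) = S - 83 = -83 + S)
r(143) - 46081 = (-83 + 143) - 46081 = 60 - 46081 = -46021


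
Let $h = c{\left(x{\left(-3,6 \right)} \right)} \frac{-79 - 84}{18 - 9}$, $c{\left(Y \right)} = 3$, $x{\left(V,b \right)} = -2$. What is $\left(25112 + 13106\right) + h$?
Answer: $\frac{114491}{3} \approx 38164.0$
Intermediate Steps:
$h = - \frac{163}{3}$ ($h = 3 \frac{-79 - 84}{18 - 9} = 3 \left(- \frac{163}{9}\right) = - \frac{163}{3} \approx -54.333$)
$\left(25112 + 13106\right) + h = \left(25112 + 13106\right) - \frac{163}{3} = 38218 - \frac{163}{3} = \frac{114491}{3}$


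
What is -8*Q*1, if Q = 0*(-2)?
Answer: 0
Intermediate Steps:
Q = 0
-8*Q*1 = -8*0*1 = 0*1 = 0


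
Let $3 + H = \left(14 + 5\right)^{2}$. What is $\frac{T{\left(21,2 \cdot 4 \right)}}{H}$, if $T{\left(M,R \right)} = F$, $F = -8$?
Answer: $- \frac{4}{179} \approx -0.022346$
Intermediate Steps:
$T{\left(M,R \right)} = -8$
$H = 358$ ($H = -3 + \left(14 + 5\right)^{2} = -3 + 19^{2} = -3 + 361 = 358$)
$\frac{T{\left(21,2 \cdot 4 \right)}}{H} = - \frac{8}{358} = \left(-8\right) \frac{1}{358} = - \frac{4}{179}$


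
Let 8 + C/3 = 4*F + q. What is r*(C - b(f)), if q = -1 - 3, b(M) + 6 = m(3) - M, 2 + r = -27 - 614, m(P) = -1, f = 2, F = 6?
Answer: -28935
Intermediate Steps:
r = -643 (r = -2 + (-27 - 614) = -2 - 641 = -643)
b(M) = -7 - M (b(M) = -6 + (-1 - M) = -7 - M)
q = -4
C = 36 (C = -24 + 3*(4*6 - 4) = -24 + 3*(24 - 4) = -24 + 3*20 = -24 + 60 = 36)
r*(C - b(f)) = -643*(36 - (-7 - 1*2)) = -643*(36 - (-7 - 2)) = -643*(36 - 1*(-9)) = -643*(36 + 9) = -643*45 = -28935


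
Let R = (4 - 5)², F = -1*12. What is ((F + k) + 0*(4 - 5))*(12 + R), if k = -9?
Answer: -273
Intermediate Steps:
F = -12
R = 1 (R = (-1)² = 1)
((F + k) + 0*(4 - 5))*(12 + R) = ((-12 - 9) + 0*(4 - 5))*(12 + 1) = (-21 + 0*(-1))*13 = (-21 + 0)*13 = -21*13 = -273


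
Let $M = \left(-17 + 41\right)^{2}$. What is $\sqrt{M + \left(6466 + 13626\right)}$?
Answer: $2 \sqrt{5167} \approx 143.76$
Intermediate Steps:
$M = 576$ ($M = 24^{2} = 576$)
$\sqrt{M + \left(6466 + 13626\right)} = \sqrt{576 + \left(6466 + 13626\right)} = \sqrt{576 + 20092} = \sqrt{20668} = 2 \sqrt{5167}$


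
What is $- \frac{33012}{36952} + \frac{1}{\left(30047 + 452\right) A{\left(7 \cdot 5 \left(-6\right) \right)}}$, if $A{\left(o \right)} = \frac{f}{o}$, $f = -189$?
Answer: $- \frac{2265281843}{2535747858} \approx -0.89334$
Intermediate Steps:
$A{\left(o \right)} = - \frac{189}{o}$
$- \frac{33012}{36952} + \frac{1}{\left(30047 + 452\right) A{\left(7 \cdot 5 \left(-6\right) \right)}} = - \frac{33012}{36952} + \frac{1}{\left(30047 + 452\right) \left(- \frac{189}{7 \cdot 5 \left(-6\right)}\right)} = \left(-33012\right) \frac{1}{36952} + \frac{1}{30499 \left(- \frac{189}{35 \left(-6\right)}\right)} = - \frac{8253}{9238} + \frac{1}{30499 \left(- \frac{189}{-210}\right)} = - \frac{8253}{9238} + \frac{1}{30499 \left(\left(-189\right) \left(- \frac{1}{210}\right)\right)} = - \frac{8253}{9238} + \frac{1}{30499 \cdot \frac{9}{10}} = - \frac{8253}{9238} + \frac{1}{30499} \cdot \frac{10}{9} = - \frac{8253}{9238} + \frac{10}{274491} = - \frac{2265281843}{2535747858}$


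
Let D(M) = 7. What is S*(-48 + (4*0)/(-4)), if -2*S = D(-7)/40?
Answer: 21/5 ≈ 4.2000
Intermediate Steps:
S = -7/80 (S = -7/(2*40) = -½*7/40 = -7/80 ≈ -0.087500)
S*(-48 + (4*0)/(-4)) = -7*(-48 + (4*0)/(-4))/80 = -7*(-48 + 0*(-¼))/80 = -7*(-48 + 0)/80 = -7/80*(-48) = 21/5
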